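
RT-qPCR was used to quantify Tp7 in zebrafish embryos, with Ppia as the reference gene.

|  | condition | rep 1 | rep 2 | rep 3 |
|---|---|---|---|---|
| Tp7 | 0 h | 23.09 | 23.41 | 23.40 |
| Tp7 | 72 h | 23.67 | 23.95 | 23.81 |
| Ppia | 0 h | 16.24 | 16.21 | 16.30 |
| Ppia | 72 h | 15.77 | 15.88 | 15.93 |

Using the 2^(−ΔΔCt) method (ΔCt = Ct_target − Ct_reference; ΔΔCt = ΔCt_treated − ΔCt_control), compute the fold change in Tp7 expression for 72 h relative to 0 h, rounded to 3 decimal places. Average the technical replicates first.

Mean Ct: Tp7 0 h 23.300; Tp7 72 h 23.810; Ppia 0 h 16.250; Ppia 72 h 15.860
ΔCt(0 h) = 23.300 − 16.250 = 7.050
ΔCt(72 h) = 23.810 − 15.860 = 7.950
ΔΔCt = 7.950 − 7.050 = 0.900
Fold change = 2^(−0.900) = 0.5359

0.536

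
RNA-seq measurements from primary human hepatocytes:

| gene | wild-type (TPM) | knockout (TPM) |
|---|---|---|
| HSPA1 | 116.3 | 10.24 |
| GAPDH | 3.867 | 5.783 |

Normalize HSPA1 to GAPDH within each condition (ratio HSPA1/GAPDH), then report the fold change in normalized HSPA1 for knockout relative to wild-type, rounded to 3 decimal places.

HSPA1/GAPDH (wild-type) = 116.3 / 3.867 = 30.075
HSPA1/GAPDH (knockout) = 10.24 / 5.783 = 1.7707
Fold change = 1.7707 / 30.075 = 0.0589

0.059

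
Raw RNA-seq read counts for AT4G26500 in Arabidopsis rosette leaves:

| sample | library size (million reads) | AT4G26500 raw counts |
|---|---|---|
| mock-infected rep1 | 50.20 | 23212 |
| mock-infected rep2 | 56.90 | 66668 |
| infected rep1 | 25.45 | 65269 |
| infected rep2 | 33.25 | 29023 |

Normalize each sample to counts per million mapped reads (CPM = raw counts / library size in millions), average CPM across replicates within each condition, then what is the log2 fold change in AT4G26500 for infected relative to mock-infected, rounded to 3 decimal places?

CPM(mock-infected rep1) = 23212 / 50.20 = 462.3904
CPM(mock-infected rep2) = 66668 / 56.90 = 1171.6696
CPM(infected rep1) = 65269 / 25.45 = 2564.5972
CPM(infected rep2) = 29023 / 33.25 = 872.8722
mean CPM(mock-infected) = 817.0300; mean CPM(infected) = 1718.7347
Fold change = 1718.7347 / 817.0300 = 2.10364
log2(2.10364) = 1.0729

1.073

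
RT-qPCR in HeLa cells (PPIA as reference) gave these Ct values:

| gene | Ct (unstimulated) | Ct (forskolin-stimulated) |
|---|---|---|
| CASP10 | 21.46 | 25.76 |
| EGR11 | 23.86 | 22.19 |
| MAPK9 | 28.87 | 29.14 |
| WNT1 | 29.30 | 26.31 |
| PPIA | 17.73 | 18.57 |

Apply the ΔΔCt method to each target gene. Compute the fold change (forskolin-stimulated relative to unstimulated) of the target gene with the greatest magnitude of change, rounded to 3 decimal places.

14.221

CASP10: ΔΔCt = (25.76−18.57) − (21.46−17.73) = 7.19 − 3.73 = 3.46; fold change = 2^-3.46 = 0.091
EGR11: ΔΔCt = (22.19−18.57) − (23.86−17.73) = 3.62 − 6.13 = -2.51; fold change = 2^2.51 = 5.696
MAPK9: ΔΔCt = (29.14−18.57) − (28.87−17.73) = 10.57 − 11.14 = -0.57; fold change = 2^0.57 = 1.485
WNT1: ΔΔCt = (26.31−18.57) − (29.30−17.73) = 7.74 − 11.57 = -3.83; fold change = 2^3.83 = 14.221
WNT1 has the largest |ΔΔCt| = 3.83.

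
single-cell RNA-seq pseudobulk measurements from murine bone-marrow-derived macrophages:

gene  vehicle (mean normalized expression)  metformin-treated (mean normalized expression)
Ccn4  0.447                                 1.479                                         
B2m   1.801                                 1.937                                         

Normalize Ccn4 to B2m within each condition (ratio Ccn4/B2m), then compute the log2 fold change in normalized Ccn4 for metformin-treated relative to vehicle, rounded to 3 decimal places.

Ccn4/B2m (vehicle) = 0.447 / 1.801 = 0.2482
Ccn4/B2m (metformin-treated) = 1.479 / 1.937 = 0.76355
Fold change = 0.76355 / 0.2482 = 3.0764
log2(3.0764) = 1.6212

1.621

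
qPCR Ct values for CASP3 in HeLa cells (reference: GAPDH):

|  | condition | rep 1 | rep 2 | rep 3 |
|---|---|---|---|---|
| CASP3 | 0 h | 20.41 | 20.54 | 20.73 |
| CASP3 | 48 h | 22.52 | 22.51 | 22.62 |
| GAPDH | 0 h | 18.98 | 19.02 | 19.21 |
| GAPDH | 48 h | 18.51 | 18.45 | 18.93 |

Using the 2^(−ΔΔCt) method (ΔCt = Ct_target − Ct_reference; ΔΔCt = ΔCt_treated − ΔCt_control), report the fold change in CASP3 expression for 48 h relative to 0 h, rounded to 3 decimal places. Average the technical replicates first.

0.186

Mean Ct: CASP3 0 h 20.560; CASP3 48 h 22.550; GAPDH 0 h 19.070; GAPDH 48 h 18.630
ΔCt(0 h) = 20.560 − 19.070 = 1.490
ΔCt(48 h) = 22.550 − 18.630 = 3.920
ΔΔCt = 3.920 − 1.490 = 2.430
Fold change = 2^(−2.430) = 0.1856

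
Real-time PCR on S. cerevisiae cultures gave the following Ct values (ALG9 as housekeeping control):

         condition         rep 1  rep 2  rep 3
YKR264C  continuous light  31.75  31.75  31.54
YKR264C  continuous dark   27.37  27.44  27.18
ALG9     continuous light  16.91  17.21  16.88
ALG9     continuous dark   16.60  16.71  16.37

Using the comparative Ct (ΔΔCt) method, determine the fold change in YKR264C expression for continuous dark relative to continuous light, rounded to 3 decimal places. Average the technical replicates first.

15.032

Mean Ct: YKR264C continuous light 31.680; YKR264C continuous dark 27.330; ALG9 continuous light 17.000; ALG9 continuous dark 16.560
ΔCt(continuous light) = 31.680 − 17.000 = 14.680
ΔCt(continuous dark) = 27.330 − 16.560 = 10.770
ΔΔCt = 10.770 − 14.680 = -3.910
Fold change = 2^(−(-3.910)) = 2^3.910 = 15.0324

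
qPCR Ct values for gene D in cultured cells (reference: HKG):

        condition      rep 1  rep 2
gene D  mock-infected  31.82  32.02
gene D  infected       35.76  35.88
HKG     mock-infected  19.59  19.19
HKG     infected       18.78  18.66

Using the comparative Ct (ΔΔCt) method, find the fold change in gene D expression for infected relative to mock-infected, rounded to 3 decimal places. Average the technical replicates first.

Mean Ct: gene D mock-infected 31.920; gene D infected 35.820; HKG mock-infected 19.390; HKG infected 18.720
ΔCt(mock-infected) = 31.920 − 19.390 = 12.530
ΔCt(infected) = 35.820 − 18.720 = 17.100
ΔΔCt = 17.100 − 12.530 = 4.570
Fold change = 2^(−4.570) = 0.0421

0.042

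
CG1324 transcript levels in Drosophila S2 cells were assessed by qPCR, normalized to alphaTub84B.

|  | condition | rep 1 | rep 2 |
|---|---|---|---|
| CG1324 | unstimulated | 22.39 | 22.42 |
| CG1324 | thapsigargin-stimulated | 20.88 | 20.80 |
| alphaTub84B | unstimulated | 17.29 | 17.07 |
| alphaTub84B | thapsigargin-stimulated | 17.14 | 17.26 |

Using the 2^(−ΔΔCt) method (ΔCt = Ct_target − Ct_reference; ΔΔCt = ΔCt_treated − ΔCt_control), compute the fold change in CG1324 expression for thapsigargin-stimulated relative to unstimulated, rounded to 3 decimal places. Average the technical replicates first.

3.000

Mean Ct: CG1324 unstimulated 22.405; CG1324 thapsigargin-stimulated 20.840; alphaTub84B unstimulated 17.180; alphaTub84B thapsigargin-stimulated 17.200
ΔCt(unstimulated) = 22.405 − 17.180 = 5.225
ΔCt(thapsigargin-stimulated) = 20.840 − 17.200 = 3.640
ΔΔCt = 3.640 − 5.225 = -1.585
Fold change = 2^(−(-1.585)) = 2^1.585 = 3.0001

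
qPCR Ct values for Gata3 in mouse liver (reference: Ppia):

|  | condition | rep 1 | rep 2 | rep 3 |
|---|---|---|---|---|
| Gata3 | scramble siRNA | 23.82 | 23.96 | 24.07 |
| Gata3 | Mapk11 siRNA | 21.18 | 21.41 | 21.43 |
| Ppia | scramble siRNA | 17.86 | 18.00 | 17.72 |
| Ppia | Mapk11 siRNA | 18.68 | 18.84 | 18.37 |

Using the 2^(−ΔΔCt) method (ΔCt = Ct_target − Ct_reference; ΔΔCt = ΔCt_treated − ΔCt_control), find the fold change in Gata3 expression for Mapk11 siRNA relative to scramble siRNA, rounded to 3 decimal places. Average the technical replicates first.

Mean Ct: Gata3 scramble siRNA 23.950; Gata3 Mapk11 siRNA 21.340; Ppia scramble siRNA 17.860; Ppia Mapk11 siRNA 18.630
ΔCt(scramble siRNA) = 23.950 − 17.860 = 6.090
ΔCt(Mapk11 siRNA) = 21.340 − 18.630 = 2.710
ΔΔCt = 2.710 − 6.090 = -3.380
Fold change = 2^(−(-3.380)) = 2^3.380 = 10.4107

10.411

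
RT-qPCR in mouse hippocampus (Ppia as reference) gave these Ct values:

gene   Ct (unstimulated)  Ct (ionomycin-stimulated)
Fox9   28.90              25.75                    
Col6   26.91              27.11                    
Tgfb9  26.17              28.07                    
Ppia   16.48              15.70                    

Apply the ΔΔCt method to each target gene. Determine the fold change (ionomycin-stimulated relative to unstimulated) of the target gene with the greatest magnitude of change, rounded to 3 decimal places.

0.156

Fox9: ΔΔCt = (25.75−15.70) − (28.90−16.48) = 10.05 − 12.42 = -2.37; fold change = 2^2.37 = 5.169
Col6: ΔΔCt = (27.11−15.70) − (26.91−16.48) = 11.41 − 10.43 = 0.98; fold change = 2^-0.98 = 0.507
Tgfb9: ΔΔCt = (28.07−15.70) − (26.17−16.48) = 12.37 − 9.69 = 2.68; fold change = 2^-2.68 = 0.156
Tgfb9 has the largest |ΔΔCt| = 2.68.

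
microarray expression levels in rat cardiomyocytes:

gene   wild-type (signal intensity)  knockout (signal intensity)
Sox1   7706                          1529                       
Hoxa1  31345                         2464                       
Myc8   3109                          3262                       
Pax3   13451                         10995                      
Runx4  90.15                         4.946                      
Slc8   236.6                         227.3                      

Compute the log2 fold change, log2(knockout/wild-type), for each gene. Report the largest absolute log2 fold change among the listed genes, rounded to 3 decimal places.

4.188

log2(1529/7706) = -2.333  (Sox1)
log2(2464/31345) = -3.669  (Hoxa1)
log2(3262/3109) = 0.069  (Myc8)
log2(10995/13451) = -0.291  (Pax3)
log2(4.946/90.15) = -4.188  (Runx4)
log2(227.3/236.6) = -0.058  (Slc8)
The largest magnitude belongs to Runx4.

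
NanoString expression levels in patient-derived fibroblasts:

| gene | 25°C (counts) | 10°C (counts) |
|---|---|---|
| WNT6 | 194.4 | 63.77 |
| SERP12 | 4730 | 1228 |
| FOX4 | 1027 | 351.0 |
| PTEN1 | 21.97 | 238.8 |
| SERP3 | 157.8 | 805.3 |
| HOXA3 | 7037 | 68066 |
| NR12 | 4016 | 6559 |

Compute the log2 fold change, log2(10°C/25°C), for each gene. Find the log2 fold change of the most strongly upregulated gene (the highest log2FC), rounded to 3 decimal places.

3.442

log2(63.77/194.4) = -1.608  (WNT6)
log2(1228/4730) = -1.946  (SERP12)
log2(351.0/1027) = -1.549  (FOX4)
log2(238.8/21.97) = 3.442  (PTEN1)
log2(805.3/157.8) = 2.351  (SERP3)
log2(68066/7037) = 3.274  (HOXA3)
log2(6559/4016) = 0.708  (NR12)
PTEN1 is most strongly upregulated.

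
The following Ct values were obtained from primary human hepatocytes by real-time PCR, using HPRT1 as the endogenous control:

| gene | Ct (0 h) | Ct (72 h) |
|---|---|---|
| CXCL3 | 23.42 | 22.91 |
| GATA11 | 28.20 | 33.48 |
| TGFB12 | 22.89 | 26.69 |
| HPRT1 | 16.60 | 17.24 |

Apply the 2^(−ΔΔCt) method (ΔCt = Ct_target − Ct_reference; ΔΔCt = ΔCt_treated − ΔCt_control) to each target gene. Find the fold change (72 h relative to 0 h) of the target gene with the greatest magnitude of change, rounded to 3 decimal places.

CXCL3: ΔΔCt = (22.91−17.24) − (23.42−16.60) = 5.67 − 6.82 = -1.15; fold change = 2^1.15 = 2.219
GATA11: ΔΔCt = (33.48−17.24) − (28.20−16.60) = 16.24 − 11.60 = 4.64; fold change = 2^-4.64 = 0.040
TGFB12: ΔΔCt = (26.69−17.24) − (22.89−16.60) = 9.45 − 6.29 = 3.16; fold change = 2^-3.16 = 0.112
GATA11 has the largest |ΔΔCt| = 4.64.

0.040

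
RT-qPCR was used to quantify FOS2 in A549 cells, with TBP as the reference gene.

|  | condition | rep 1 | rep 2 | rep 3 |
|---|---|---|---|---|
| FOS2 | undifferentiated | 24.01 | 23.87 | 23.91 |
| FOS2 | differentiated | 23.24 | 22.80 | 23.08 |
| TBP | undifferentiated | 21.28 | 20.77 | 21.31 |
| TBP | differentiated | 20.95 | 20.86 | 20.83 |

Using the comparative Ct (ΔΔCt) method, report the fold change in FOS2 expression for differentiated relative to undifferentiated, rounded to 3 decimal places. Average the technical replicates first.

Mean Ct: FOS2 undifferentiated 23.930; FOS2 differentiated 23.040; TBP undifferentiated 21.120; TBP differentiated 20.880
ΔCt(undifferentiated) = 23.930 − 21.120 = 2.810
ΔCt(differentiated) = 23.040 − 20.880 = 2.160
ΔΔCt = 2.160 − 2.810 = -0.650
Fold change = 2^(−(-0.650)) = 2^0.650 = 1.5692

1.569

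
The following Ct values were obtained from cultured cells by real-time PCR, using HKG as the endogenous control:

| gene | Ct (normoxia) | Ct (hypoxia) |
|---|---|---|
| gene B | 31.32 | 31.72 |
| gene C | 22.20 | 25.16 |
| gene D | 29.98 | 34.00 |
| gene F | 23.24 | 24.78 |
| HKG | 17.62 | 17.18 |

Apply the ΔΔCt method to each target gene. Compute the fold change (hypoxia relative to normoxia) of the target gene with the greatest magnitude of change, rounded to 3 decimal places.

gene B: ΔΔCt = (31.72−17.18) − (31.32−17.62) = 14.54 − 13.70 = 0.84; fold change = 2^-0.84 = 0.559
gene C: ΔΔCt = (25.16−17.18) − (22.20−17.62) = 7.98 − 4.58 = 3.40; fold change = 2^-3.40 = 0.095
gene D: ΔΔCt = (34.00−17.18) − (29.98−17.62) = 16.82 − 12.36 = 4.46; fold change = 2^-4.46 = 0.045
gene F: ΔΔCt = (24.78−17.18) − (23.24−17.62) = 7.60 − 5.62 = 1.98; fold change = 2^-1.98 = 0.253
gene D has the largest |ΔΔCt| = 4.46.

0.045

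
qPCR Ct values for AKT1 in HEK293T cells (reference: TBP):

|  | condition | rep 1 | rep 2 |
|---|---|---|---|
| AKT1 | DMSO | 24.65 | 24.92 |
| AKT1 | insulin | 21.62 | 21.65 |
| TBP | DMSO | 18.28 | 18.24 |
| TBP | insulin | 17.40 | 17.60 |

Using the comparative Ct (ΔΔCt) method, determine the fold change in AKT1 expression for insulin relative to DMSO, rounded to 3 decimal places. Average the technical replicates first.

Mean Ct: AKT1 DMSO 24.785; AKT1 insulin 21.635; TBP DMSO 18.260; TBP insulin 17.500
ΔCt(DMSO) = 24.785 − 18.260 = 6.525
ΔCt(insulin) = 21.635 − 17.500 = 4.135
ΔΔCt = 4.135 − 6.525 = -2.390
Fold change = 2^(−(-2.390)) = 2^2.390 = 5.2416

5.242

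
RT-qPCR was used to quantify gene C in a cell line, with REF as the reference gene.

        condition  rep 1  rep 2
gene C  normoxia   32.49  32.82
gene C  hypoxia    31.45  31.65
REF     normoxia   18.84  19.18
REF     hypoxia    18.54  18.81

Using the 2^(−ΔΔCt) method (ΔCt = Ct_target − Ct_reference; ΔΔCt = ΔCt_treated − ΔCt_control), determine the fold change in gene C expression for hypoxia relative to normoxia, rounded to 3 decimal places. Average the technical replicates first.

1.705

Mean Ct: gene C normoxia 32.655; gene C hypoxia 31.550; REF normoxia 19.010; REF hypoxia 18.675
ΔCt(normoxia) = 32.655 − 19.010 = 13.645
ΔCt(hypoxia) = 31.550 − 18.675 = 12.875
ΔΔCt = 12.875 − 13.645 = -0.770
Fold change = 2^(−(-0.770)) = 2^0.770 = 1.7053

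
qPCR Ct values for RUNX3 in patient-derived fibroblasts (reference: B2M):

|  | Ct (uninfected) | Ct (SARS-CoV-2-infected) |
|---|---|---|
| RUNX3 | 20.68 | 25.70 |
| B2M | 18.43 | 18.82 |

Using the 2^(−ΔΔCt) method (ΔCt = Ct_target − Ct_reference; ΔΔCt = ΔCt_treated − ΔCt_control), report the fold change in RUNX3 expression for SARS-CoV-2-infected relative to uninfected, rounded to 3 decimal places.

ΔCt(uninfected) = 20.680 − 18.430 = 2.250
ΔCt(SARS-CoV-2-infected) = 25.700 − 18.820 = 6.880
ΔΔCt = 6.880 − 2.250 = 4.630
Fold change = 2^(−4.630) = 0.0404

0.040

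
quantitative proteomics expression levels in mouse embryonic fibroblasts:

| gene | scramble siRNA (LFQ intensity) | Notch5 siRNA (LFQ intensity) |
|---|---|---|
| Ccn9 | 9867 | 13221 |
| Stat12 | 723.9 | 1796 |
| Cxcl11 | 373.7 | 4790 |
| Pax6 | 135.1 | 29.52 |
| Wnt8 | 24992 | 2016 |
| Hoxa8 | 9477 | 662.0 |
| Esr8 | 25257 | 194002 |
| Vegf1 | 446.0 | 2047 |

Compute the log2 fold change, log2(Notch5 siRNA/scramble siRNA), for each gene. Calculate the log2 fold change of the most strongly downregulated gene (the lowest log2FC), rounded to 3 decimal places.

-3.840

log2(13221/9867) = 0.422  (Ccn9)
log2(1796/723.9) = 1.311  (Stat12)
log2(4790/373.7) = 3.680  (Cxcl11)
log2(29.52/135.1) = -2.194  (Pax6)
log2(2016/24992) = -3.632  (Wnt8)
log2(662.0/9477) = -3.840  (Hoxa8)
log2(194002/25257) = 2.941  (Esr8)
log2(2047/446.0) = 2.198  (Vegf1)
Hoxa8 is most strongly downregulated.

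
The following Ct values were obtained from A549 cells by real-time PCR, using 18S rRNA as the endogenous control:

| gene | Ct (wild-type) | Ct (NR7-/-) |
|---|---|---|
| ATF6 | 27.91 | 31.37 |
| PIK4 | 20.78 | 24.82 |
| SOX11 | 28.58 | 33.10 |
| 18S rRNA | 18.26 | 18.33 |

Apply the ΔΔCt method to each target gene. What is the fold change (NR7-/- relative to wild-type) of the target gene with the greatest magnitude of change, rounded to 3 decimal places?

0.046

ATF6: ΔΔCt = (31.37−18.33) − (27.91−18.26) = 13.04 − 9.65 = 3.39; fold change = 2^-3.39 = 0.095
PIK4: ΔΔCt = (24.82−18.33) − (20.78−18.26) = 6.49 − 2.52 = 3.97; fold change = 2^-3.97 = 0.064
SOX11: ΔΔCt = (33.10−18.33) − (28.58−18.26) = 14.77 − 10.32 = 4.45; fold change = 2^-4.45 = 0.046
SOX11 has the largest |ΔΔCt| = 4.45.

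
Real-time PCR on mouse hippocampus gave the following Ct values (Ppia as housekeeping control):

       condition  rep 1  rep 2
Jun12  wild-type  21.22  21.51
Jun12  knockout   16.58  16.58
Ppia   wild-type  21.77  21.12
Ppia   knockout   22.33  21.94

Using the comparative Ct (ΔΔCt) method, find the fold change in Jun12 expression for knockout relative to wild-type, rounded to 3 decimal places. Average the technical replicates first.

44.477

Mean Ct: Jun12 wild-type 21.365; Jun12 knockout 16.580; Ppia wild-type 21.445; Ppia knockout 22.135
ΔCt(wild-type) = 21.365 − 21.445 = -0.080
ΔCt(knockout) = 16.580 − 22.135 = -5.555
ΔΔCt = -5.555 − (-0.080) = -5.475
Fold change = 2^(−(-5.475)) = 2^5.475 = 44.4774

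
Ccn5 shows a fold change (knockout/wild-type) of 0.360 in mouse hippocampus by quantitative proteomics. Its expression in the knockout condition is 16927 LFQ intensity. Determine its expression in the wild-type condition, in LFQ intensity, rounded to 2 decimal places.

wild-type expression = 16927 / 0.360 = 47019.44

47019.44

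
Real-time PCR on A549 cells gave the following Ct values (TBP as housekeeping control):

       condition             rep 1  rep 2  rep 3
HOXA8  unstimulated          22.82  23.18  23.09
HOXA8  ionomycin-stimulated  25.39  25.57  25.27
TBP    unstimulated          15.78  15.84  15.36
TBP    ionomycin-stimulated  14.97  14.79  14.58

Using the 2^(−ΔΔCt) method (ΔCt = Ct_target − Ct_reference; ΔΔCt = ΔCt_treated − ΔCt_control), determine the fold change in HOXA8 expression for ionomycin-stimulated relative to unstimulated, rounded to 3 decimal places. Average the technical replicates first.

0.104

Mean Ct: HOXA8 unstimulated 23.030; HOXA8 ionomycin-stimulated 25.410; TBP unstimulated 15.660; TBP ionomycin-stimulated 14.780
ΔCt(unstimulated) = 23.030 − 15.660 = 7.370
ΔCt(ionomycin-stimulated) = 25.410 − 14.780 = 10.630
ΔΔCt = 10.630 − 7.370 = 3.260
Fold change = 2^(−3.260) = 0.1044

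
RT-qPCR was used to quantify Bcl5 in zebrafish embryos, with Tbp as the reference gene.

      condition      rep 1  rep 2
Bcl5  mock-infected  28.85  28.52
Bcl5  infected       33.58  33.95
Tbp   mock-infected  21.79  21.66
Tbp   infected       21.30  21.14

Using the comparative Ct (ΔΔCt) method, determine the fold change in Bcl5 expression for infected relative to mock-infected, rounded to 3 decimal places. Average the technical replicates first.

Mean Ct: Bcl5 mock-infected 28.685; Bcl5 infected 33.765; Tbp mock-infected 21.725; Tbp infected 21.220
ΔCt(mock-infected) = 28.685 − 21.725 = 6.960
ΔCt(infected) = 33.765 − 21.220 = 12.545
ΔΔCt = 12.545 − 6.960 = 5.585
Fold change = 2^(−5.585) = 0.0208

0.021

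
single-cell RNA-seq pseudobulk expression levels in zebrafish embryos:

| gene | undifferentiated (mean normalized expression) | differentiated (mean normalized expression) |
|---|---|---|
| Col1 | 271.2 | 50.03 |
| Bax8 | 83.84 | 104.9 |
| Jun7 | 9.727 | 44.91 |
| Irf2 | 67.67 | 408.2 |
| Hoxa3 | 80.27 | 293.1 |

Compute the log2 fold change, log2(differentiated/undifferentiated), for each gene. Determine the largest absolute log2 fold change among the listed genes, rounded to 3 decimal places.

2.593

log2(50.03/271.2) = -2.438  (Col1)
log2(104.9/83.84) = 0.323  (Bax8)
log2(44.91/9.727) = 2.207  (Jun7)
log2(408.2/67.67) = 2.593  (Irf2)
log2(293.1/80.27) = 1.868  (Hoxa3)
The largest magnitude belongs to Irf2.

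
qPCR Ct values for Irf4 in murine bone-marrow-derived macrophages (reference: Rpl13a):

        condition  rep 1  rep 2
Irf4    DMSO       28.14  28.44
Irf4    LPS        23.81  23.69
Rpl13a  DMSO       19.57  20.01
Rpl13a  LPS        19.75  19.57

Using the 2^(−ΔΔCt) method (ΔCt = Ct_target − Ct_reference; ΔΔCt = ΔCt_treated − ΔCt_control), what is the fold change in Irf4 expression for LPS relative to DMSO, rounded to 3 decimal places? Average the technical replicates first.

21.259

Mean Ct: Irf4 DMSO 28.290; Irf4 LPS 23.750; Rpl13a DMSO 19.790; Rpl13a LPS 19.660
ΔCt(DMSO) = 28.290 − 19.790 = 8.500
ΔCt(LPS) = 23.750 − 19.660 = 4.090
ΔΔCt = 4.090 − 8.500 = -4.410
Fold change = 2^(−(-4.410)) = 2^4.410 = 21.2590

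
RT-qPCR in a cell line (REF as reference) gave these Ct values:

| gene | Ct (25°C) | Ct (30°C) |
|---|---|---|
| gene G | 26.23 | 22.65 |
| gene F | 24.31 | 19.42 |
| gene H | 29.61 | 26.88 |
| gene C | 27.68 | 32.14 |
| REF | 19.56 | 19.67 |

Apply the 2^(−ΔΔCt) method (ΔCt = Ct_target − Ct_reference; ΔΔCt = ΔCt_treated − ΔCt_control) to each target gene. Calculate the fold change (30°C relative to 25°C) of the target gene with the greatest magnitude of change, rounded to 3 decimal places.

32.000

gene G: ΔΔCt = (22.65−19.67) − (26.23−19.56) = 2.98 − 6.67 = -3.69; fold change = 2^3.69 = 12.906
gene F: ΔΔCt = (19.42−19.67) − (24.31−19.56) = -0.25 − 4.75 = -5.00; fold change = 2^5.00 = 32.000
gene H: ΔΔCt = (26.88−19.67) − (29.61−19.56) = 7.21 − 10.05 = -2.84; fold change = 2^2.84 = 7.160
gene C: ΔΔCt = (32.14−19.67) − (27.68−19.56) = 12.47 − 8.12 = 4.35; fold change = 2^-4.35 = 0.049
gene F has the largest |ΔΔCt| = 5.00.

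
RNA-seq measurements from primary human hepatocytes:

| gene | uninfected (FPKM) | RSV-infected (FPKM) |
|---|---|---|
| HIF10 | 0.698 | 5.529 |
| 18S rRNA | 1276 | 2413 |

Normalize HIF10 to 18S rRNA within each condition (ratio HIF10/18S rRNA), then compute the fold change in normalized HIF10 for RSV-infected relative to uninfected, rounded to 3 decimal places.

HIF10/18S rRNA (uninfected) = 0.698 / 1276 = 0.00054702
HIF10/18S rRNA (RSV-infected) = 5.529 / 2413 = 0.0022913
Fold change = 0.0022913 / 0.00054702 = 4.1888

4.189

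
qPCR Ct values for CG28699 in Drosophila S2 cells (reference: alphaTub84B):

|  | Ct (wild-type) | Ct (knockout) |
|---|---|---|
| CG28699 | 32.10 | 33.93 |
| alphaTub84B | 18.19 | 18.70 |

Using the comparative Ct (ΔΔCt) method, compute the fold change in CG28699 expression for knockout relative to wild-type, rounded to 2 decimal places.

ΔCt(wild-type) = 32.100 − 18.190 = 13.910
ΔCt(knockout) = 33.930 − 18.700 = 15.230
ΔΔCt = 15.230 − 13.910 = 1.320
Fold change = 2^(−1.320) = 0.401

0.40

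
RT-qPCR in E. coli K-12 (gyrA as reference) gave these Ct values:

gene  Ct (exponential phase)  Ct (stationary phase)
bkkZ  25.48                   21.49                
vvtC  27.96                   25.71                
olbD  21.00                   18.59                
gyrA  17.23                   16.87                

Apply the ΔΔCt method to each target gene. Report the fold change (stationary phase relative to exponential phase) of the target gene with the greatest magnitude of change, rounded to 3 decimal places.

bkkZ: ΔΔCt = (21.49−16.87) − (25.48−17.23) = 4.62 − 8.25 = -3.63; fold change = 2^3.63 = 12.381
vvtC: ΔΔCt = (25.71−16.87) − (27.96−17.23) = 8.84 − 10.73 = -1.89; fold change = 2^1.89 = 3.706
olbD: ΔΔCt = (18.59−16.87) − (21.00−17.23) = 1.72 − 3.77 = -2.05; fold change = 2^2.05 = 4.141
bkkZ has the largest |ΔΔCt| = 3.63.

12.381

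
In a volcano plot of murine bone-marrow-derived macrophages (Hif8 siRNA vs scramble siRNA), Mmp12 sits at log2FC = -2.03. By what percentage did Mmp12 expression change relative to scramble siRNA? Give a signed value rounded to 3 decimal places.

Fold change = 2^(-2.03) = 0.2449
Percent change = (FC − 1) × 100% = (0.2449 − 1) × 100 = -75.514%

-75.514%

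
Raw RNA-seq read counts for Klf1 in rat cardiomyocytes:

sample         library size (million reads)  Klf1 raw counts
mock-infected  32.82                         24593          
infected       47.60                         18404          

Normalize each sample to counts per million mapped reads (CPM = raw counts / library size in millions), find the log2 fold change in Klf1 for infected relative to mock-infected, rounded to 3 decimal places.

CPM(mock-infected) = 24593 / 32.82 = 749.3297
CPM(infected) = 18404 / 47.60 = 386.6387
Fold change = 386.6387 / 749.3297 = 0.51598
log2(0.51598) = -0.9546

-0.955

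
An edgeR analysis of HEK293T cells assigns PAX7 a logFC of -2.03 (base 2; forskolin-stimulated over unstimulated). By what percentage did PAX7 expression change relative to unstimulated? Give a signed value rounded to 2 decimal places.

-75.51%

Fold change = 2^(-2.03) = 0.2449
Percent change = (FC − 1) × 100% = (0.2449 − 1) × 100 = -75.51%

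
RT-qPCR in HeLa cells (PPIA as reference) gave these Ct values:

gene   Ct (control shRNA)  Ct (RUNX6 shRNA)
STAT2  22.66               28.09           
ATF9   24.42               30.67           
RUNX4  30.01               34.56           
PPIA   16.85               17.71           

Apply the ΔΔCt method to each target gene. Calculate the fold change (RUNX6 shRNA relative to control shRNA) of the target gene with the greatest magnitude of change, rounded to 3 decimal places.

STAT2: ΔΔCt = (28.09−17.71) − (22.66−16.85) = 10.38 − 5.81 = 4.57; fold change = 2^-4.57 = 0.042
ATF9: ΔΔCt = (30.67−17.71) − (24.42−16.85) = 12.96 − 7.57 = 5.39; fold change = 2^-5.39 = 0.024
RUNX4: ΔΔCt = (34.56−17.71) − (30.01−16.85) = 16.85 − 13.16 = 3.69; fold change = 2^-3.69 = 0.077
ATF9 has the largest |ΔΔCt| = 5.39.

0.024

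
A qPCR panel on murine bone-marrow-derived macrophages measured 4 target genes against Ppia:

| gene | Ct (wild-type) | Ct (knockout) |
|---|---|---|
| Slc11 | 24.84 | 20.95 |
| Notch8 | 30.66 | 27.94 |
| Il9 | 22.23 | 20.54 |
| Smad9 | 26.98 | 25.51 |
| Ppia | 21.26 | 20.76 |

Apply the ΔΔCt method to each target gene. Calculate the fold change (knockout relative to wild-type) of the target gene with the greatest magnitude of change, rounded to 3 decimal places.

10.483

Slc11: ΔΔCt = (20.95−20.76) − (24.84−21.26) = 0.19 − 3.58 = -3.39; fold change = 2^3.39 = 10.483
Notch8: ΔΔCt = (27.94−20.76) − (30.66−21.26) = 7.18 − 9.40 = -2.22; fold change = 2^2.22 = 4.659
Il9: ΔΔCt = (20.54−20.76) − (22.23−21.26) = -0.22 − 0.97 = -1.19; fold change = 2^1.19 = 2.282
Smad9: ΔΔCt = (25.51−20.76) − (26.98−21.26) = 4.75 − 5.72 = -0.97; fold change = 2^0.97 = 1.959
Slc11 has the largest |ΔΔCt| = 3.39.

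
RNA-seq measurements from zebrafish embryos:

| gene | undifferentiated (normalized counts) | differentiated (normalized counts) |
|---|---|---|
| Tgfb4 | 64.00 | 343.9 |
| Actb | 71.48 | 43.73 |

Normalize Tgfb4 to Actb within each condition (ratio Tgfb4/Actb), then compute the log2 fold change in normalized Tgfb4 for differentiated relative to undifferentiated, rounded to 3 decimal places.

Tgfb4/Actb (undifferentiated) = 64.00 / 71.48 = 0.89536
Tgfb4/Actb (differentiated) = 343.9 / 43.73 = 7.8642
Fold change = 7.8642 / 0.89536 = 8.7833
log2(8.7833) = 3.1348

3.135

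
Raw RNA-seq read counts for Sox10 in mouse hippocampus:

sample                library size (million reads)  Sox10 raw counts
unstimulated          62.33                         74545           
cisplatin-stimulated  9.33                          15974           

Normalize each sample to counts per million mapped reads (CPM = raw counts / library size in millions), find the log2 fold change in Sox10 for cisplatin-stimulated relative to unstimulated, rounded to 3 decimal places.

CPM(unstimulated) = 74545 / 62.33 = 1195.9730
CPM(cisplatin-stimulated) = 15974 / 9.33 = 1712.1115
Fold change = 1712.1115 / 1195.9730 = 1.43156
log2(1.43156) = 0.5176

0.518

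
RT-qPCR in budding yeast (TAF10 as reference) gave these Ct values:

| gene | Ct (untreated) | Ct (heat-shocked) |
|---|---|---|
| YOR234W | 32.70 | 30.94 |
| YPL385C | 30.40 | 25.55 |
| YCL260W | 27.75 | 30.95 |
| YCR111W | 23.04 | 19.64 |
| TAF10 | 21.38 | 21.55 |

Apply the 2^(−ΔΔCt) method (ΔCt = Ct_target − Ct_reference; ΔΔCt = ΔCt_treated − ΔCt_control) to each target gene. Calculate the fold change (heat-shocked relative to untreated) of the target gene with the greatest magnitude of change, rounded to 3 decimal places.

32.447

YOR234W: ΔΔCt = (30.94−21.55) − (32.70−21.38) = 9.39 − 11.32 = -1.93; fold change = 2^1.93 = 3.811
YPL385C: ΔΔCt = (25.55−21.55) − (30.40−21.38) = 4.00 − 9.02 = -5.02; fold change = 2^5.02 = 32.447
YCL260W: ΔΔCt = (30.95−21.55) − (27.75−21.38) = 9.40 − 6.37 = 3.03; fold change = 2^-3.03 = 0.122
YCR111W: ΔΔCt = (19.64−21.55) − (23.04−21.38) = -1.91 − 1.66 = -3.57; fold change = 2^3.57 = 11.876
YPL385C has the largest |ΔΔCt| = 5.02.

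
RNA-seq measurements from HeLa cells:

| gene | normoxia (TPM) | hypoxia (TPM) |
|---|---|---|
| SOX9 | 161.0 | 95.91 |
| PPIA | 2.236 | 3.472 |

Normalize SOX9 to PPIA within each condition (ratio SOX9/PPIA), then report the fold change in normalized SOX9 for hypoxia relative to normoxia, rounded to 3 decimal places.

SOX9/PPIA (normoxia) = 161.0 / 2.236 = 72.004
SOX9/PPIA (hypoxia) = 95.91 / 3.472 = 27.624
Fold change = 27.624 / 72.004 = 0.3836

0.384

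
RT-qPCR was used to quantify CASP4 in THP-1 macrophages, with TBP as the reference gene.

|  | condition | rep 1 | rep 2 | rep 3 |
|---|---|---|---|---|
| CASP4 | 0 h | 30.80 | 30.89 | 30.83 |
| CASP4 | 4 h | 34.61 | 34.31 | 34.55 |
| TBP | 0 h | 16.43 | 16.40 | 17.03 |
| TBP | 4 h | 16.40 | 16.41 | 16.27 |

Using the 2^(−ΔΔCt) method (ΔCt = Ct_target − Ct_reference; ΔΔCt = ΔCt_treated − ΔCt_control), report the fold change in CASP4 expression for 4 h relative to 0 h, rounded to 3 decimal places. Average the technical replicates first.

Mean Ct: CASP4 0 h 30.840; CASP4 4 h 34.490; TBP 0 h 16.620; TBP 4 h 16.360
ΔCt(0 h) = 30.840 − 16.620 = 14.220
ΔCt(4 h) = 34.490 − 16.360 = 18.130
ΔΔCt = 18.130 − 14.220 = 3.910
Fold change = 2^(−3.910) = 0.0665

0.067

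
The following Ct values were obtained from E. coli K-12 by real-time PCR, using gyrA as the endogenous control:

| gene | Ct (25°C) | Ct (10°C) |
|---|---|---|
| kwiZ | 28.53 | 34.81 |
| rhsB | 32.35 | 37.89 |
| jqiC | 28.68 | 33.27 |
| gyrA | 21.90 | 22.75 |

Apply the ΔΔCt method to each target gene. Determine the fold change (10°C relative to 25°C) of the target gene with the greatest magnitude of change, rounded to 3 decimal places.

kwiZ: ΔΔCt = (34.81−22.75) − (28.53−21.90) = 12.06 − 6.63 = 5.43; fold change = 2^-5.43 = 0.023
rhsB: ΔΔCt = (37.89−22.75) − (32.35−21.90) = 15.14 − 10.45 = 4.69; fold change = 2^-4.69 = 0.039
jqiC: ΔΔCt = (33.27−22.75) − (28.68−21.90) = 10.52 − 6.78 = 3.74; fold change = 2^-3.74 = 0.075
kwiZ has the largest |ΔΔCt| = 5.43.

0.023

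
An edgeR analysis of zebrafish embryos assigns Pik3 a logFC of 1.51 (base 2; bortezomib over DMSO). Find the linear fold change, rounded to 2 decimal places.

2.85

Fold change = 2^(1.51) = 2.848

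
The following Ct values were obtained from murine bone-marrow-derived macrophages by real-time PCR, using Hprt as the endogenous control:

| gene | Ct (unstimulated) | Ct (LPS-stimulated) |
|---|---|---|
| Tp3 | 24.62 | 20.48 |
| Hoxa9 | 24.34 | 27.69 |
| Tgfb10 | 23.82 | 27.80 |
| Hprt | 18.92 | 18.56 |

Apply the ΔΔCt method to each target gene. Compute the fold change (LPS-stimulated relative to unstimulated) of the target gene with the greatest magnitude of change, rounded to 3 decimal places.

Tp3: ΔΔCt = (20.48−18.56) − (24.62−18.92) = 1.92 − 5.70 = -3.78; fold change = 2^3.78 = 13.737
Hoxa9: ΔΔCt = (27.69−18.56) − (24.34−18.92) = 9.13 − 5.42 = 3.71; fold change = 2^-3.71 = 0.076
Tgfb10: ΔΔCt = (27.80−18.56) − (23.82−18.92) = 9.24 − 4.90 = 4.34; fold change = 2^-4.34 = 0.049
Tgfb10 has the largest |ΔΔCt| = 4.34.

0.049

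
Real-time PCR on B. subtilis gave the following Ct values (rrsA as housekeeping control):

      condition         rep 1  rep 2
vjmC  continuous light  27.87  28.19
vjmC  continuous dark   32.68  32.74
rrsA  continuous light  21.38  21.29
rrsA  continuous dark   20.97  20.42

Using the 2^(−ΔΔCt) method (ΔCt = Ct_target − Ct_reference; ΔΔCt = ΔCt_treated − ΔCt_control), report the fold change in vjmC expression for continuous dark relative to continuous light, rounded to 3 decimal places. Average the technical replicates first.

0.025

Mean Ct: vjmC continuous light 28.030; vjmC continuous dark 32.710; rrsA continuous light 21.335; rrsA continuous dark 20.695
ΔCt(continuous light) = 28.030 − 21.335 = 6.695
ΔCt(continuous dark) = 32.710 − 20.695 = 12.015
ΔΔCt = 12.015 − 6.695 = 5.320
Fold change = 2^(−5.320) = 0.0250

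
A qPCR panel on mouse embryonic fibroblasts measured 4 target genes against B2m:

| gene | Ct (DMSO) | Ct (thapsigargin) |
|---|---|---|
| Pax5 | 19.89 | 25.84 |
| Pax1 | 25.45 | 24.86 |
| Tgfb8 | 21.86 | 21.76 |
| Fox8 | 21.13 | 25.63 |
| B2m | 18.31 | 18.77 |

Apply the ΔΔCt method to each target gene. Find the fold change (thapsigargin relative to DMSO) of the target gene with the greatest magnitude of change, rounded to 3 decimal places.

Pax5: ΔΔCt = (25.84−18.77) − (19.89−18.31) = 7.07 − 1.58 = 5.49; fold change = 2^-5.49 = 0.022
Pax1: ΔΔCt = (24.86−18.77) − (25.45−18.31) = 6.09 − 7.14 = -1.05; fold change = 2^1.05 = 2.071
Tgfb8: ΔΔCt = (21.76−18.77) − (21.86−18.31) = 2.99 − 3.55 = -0.56; fold change = 2^0.56 = 1.474
Fox8: ΔΔCt = (25.63−18.77) − (21.13−18.31) = 6.86 − 2.82 = 4.04; fold change = 2^-4.04 = 0.061
Pax5 has the largest |ΔΔCt| = 5.49.

0.022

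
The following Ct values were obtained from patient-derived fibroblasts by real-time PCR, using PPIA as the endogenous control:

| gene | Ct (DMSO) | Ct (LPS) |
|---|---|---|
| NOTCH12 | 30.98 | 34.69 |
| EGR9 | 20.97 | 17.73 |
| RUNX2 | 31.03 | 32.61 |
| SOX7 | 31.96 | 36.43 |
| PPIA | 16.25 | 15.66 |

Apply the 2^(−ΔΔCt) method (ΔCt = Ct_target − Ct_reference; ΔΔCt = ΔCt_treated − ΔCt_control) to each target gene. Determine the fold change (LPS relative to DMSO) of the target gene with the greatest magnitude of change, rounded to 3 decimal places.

0.030

NOTCH12: ΔΔCt = (34.69−15.66) − (30.98−16.25) = 19.03 − 14.73 = 4.30; fold change = 2^-4.30 = 0.051
EGR9: ΔΔCt = (17.73−15.66) − (20.97−16.25) = 2.07 − 4.72 = -2.65; fold change = 2^2.65 = 6.277
RUNX2: ΔΔCt = (32.61−15.66) − (31.03−16.25) = 16.95 − 14.78 = 2.17; fold change = 2^-2.17 = 0.222
SOX7: ΔΔCt = (36.43−15.66) − (31.96−16.25) = 20.77 − 15.71 = 5.06; fold change = 2^-5.06 = 0.030
SOX7 has the largest |ΔΔCt| = 5.06.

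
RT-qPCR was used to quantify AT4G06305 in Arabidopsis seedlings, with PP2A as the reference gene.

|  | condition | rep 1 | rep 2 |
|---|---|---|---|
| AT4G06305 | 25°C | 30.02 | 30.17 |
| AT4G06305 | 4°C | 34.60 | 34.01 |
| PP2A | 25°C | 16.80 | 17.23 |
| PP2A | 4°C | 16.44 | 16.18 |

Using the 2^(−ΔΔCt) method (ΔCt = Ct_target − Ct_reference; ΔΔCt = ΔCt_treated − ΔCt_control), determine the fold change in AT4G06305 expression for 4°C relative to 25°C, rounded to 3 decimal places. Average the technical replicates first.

0.033

Mean Ct: AT4G06305 25°C 30.095; AT4G06305 4°C 34.305; PP2A 25°C 17.015; PP2A 4°C 16.310
ΔCt(25°C) = 30.095 − 17.015 = 13.080
ΔCt(4°C) = 34.305 − 16.310 = 17.995
ΔΔCt = 17.995 − 13.080 = 4.915
Fold change = 2^(−4.915) = 0.0331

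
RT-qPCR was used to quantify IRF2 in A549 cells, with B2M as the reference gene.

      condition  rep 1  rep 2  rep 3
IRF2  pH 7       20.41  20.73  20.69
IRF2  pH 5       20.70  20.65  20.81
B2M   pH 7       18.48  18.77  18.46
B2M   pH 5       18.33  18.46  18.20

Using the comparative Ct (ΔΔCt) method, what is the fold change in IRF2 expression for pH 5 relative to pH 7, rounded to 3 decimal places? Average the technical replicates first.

Mean Ct: IRF2 pH 7 20.610; IRF2 pH 5 20.720; B2M pH 7 18.570; B2M pH 5 18.330
ΔCt(pH 7) = 20.610 − 18.570 = 2.040
ΔCt(pH 5) = 20.720 − 18.330 = 2.390
ΔΔCt = 2.390 − 2.040 = 0.350
Fold change = 2^(−0.350) = 0.7846

0.785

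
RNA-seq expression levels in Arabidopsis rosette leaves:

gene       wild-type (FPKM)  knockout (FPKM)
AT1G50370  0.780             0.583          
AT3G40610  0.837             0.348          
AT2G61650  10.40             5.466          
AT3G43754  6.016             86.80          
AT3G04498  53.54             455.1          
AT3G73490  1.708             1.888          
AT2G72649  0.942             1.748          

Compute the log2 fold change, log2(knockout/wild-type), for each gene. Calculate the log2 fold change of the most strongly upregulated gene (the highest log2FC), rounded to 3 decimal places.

log2(0.583/0.780) = -0.420  (AT1G50370)
log2(0.348/0.837) = -1.266  (AT3G40610)
log2(5.466/10.40) = -0.928  (AT2G61650)
log2(86.80/6.016) = 3.851  (AT3G43754)
log2(455.1/53.54) = 3.087  (AT3G04498)
log2(1.888/1.708) = 0.145  (AT3G73490)
log2(1.748/0.942) = 0.892  (AT2G72649)
AT3G43754 is most strongly upregulated.

3.851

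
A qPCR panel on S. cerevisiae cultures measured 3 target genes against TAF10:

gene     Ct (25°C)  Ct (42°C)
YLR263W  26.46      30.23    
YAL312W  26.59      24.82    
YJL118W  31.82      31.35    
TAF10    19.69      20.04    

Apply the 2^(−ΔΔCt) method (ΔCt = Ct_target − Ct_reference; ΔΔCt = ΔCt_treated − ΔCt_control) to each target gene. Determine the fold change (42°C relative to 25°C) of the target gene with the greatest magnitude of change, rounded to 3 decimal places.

YLR263W: ΔΔCt = (30.23−20.04) − (26.46−19.69) = 10.19 − 6.77 = 3.42; fold change = 2^-3.42 = 0.093
YAL312W: ΔΔCt = (24.82−20.04) − (26.59−19.69) = 4.78 − 6.90 = -2.12; fold change = 2^2.12 = 4.347
YJL118W: ΔΔCt = (31.35−20.04) − (31.82−19.69) = 11.31 − 12.13 = -0.82; fold change = 2^0.82 = 1.765
YLR263W has the largest |ΔΔCt| = 3.42.

0.093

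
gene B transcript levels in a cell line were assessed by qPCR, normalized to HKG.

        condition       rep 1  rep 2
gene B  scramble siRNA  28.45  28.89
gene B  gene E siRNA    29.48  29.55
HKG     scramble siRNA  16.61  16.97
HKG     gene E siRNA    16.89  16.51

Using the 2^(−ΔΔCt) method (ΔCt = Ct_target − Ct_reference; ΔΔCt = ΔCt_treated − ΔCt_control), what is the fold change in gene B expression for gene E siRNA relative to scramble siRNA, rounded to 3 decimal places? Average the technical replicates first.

Mean Ct: gene B scramble siRNA 28.670; gene B gene E siRNA 29.515; HKG scramble siRNA 16.790; HKG gene E siRNA 16.700
ΔCt(scramble siRNA) = 28.670 − 16.790 = 11.880
ΔCt(gene E siRNA) = 29.515 − 16.700 = 12.815
ΔΔCt = 12.815 − 11.880 = 0.935
Fold change = 2^(−0.935) = 0.5230

0.523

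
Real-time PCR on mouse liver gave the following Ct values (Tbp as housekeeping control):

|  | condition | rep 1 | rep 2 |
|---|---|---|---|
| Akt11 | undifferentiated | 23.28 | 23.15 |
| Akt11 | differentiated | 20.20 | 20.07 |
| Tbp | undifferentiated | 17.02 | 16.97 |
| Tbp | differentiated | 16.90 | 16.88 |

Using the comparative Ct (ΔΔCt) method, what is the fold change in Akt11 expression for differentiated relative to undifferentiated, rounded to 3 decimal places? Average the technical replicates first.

7.863

Mean Ct: Akt11 undifferentiated 23.215; Akt11 differentiated 20.135; Tbp undifferentiated 16.995; Tbp differentiated 16.890
ΔCt(undifferentiated) = 23.215 − 16.995 = 6.220
ΔCt(differentiated) = 20.135 − 16.890 = 3.245
ΔΔCt = 3.245 − 6.220 = -2.975
Fold change = 2^(−(-2.975)) = 2^2.975 = 7.8626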